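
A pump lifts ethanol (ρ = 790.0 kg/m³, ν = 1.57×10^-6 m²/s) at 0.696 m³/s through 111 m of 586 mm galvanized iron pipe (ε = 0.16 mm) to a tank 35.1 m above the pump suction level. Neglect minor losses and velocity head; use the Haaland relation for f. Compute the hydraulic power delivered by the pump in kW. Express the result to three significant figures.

V = 4Q/(πD²) = 2.581 m/s; Re = 9.63×10^5; ε/D = 2.73×10^-4; f = 0.01537
h_f = f(L/D)V²/2g = 0.9885 m
Total head H = z + h_f = 35.1 + 0.9885 = 36.09 m
P_hyd = ρgQH = 790.0·9.81·0.696·36.09 = 194.7 kW

P_hyd ≈ 195 kW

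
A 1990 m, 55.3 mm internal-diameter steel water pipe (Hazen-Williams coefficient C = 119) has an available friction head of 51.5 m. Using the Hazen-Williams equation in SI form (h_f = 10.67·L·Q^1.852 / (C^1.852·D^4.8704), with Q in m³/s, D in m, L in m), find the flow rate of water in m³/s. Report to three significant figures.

Q ≈ 0.00228 m³/s

Rearranging: Q = [h_f·C^1.852·D^4.8704 / (10.67·L)]^(1/1.852)
Q = [51.5·119^1.852·0.0553^4.8704 / (10.67·1990)]^0.540 = 0.002275 m³/s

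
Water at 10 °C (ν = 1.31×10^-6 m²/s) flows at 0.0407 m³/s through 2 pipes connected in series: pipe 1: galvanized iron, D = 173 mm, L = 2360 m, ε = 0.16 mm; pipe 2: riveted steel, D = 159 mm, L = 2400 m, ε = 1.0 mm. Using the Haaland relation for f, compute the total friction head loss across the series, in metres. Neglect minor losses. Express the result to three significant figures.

H ≈ 149 m

Pipe 1: V = 1.731 m/s, Re = 2.29×10^5, ε/D = 9.25×10^-4, f = 0.02046, h_1 = f(L/D)V²/2g = 42.64 m
Pipe 2: V = 2.050 m/s, Re = 2.49×10^5, ε/D = 0.00629, f = 0.03296, h_2 = f(L/D)V²/2g = 106.5 m
Series → Q common, losses add: H = Σh = 149.2 m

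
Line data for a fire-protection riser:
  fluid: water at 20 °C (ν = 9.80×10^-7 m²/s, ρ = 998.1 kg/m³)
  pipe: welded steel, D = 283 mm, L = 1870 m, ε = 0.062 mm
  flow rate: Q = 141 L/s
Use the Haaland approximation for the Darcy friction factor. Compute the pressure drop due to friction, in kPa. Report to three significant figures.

Δp ≈ 252 kPa

V = 4Q/(πD²) = 4·0.141/(π·0.283²) = 2.242 m/s
Re = VD/ν = 2.242·0.283/9.80×10^-7 = 6.47×10^5 → turbulent
ε/D = 0.062/283 = 2.19×10^-4
Haaland: f = 0.01518
h_f = f(L/D)V²/(2g) = 0.01518·(1870/0.283)·2.242²/(2·9.81) = 25.69 m
Δp = ρg·h_f = 998.1·9.81·25.69 = 251.5 kPa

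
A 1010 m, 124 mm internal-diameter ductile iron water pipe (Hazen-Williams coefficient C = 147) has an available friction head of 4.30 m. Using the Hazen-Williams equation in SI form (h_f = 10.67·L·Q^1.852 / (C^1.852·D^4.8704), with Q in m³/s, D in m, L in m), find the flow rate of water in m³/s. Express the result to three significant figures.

Rearranging: Q = [h_f·C^1.852·D^4.8704 / (10.67·L)]^(1/1.852)
Q = [4.30·147^1.852·0.124^4.8704 / (10.67·1010)]^0.540 = 0.008869 m³/s

Q ≈ 0.00887 m³/s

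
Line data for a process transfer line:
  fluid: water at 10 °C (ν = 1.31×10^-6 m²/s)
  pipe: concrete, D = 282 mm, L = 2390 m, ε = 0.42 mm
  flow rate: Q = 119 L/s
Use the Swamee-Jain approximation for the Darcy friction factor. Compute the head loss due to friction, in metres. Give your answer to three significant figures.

h_f ≈ 35.1 m

V = 4Q/(πD²) = 4·0.119/(π·0.282²) = 1.905 m/s
Re = VD/ν = 1.905·0.282/1.31×10^-6 = 4.10×10^5 → turbulent
ε/D = 0.42/282 = 0.00149
Swamee-Jain: f = 0.02236
h_f = f(L/D)V²/(2g) = 0.02236·(2390/0.282)·1.905²/(2·9.81) = 35.07 m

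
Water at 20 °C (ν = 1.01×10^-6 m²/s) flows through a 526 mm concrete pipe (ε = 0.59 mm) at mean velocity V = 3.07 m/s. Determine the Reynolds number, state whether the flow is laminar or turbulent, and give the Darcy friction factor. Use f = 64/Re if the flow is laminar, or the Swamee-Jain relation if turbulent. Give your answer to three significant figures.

Re = VD/ν = 3.070·0.526/1.01×10^-6 = 1.60×10^6
Re > 4000 → turbulent; ε/D = 0.00112
Swamee-Jain: f = 0.02044

Re ≈ 1.60×10^6; turbulent; f ≈ 0.0204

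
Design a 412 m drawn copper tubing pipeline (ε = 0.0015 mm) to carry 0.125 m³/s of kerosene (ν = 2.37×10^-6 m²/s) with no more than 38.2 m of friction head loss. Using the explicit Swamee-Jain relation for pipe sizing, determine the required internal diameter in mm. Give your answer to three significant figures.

Swamee-Jain (Type III): D = 0.66·[ε^1.25·(LQ²/(gh_f))^4.75 + ν·Q^9.4·(L/(gh_f))^5.2]^0.04
LQ²/(gh_f) = 0.01718; L/(gh_f) = 1.099
Term 1 = ε^1.25·(…)^4.75 = 2.17×10^-16; Term 2 = ν·Q^9.4·(…)^5.2 = 1.26×10^-14
D = 0.66·(2.17×10^-16 + 1.26×10^-14)^0.04 = 0.1836 m = 184 mm
Check: V = 4.72 m/s, Re = 3.66×10^5, f = 0.01396, h_f = 35.6 m ≈ 38.2 m ✓

D ≈ 184 mm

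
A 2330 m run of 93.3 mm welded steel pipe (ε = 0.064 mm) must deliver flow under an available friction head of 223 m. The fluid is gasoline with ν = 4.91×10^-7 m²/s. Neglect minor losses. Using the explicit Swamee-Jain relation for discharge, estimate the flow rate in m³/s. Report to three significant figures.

Swamee-Jain (Type II): Q = -0.965·√(gD⁵h_f/L)·ln[ε/(3.7D) + √(3.17ν²L/(gD³h_f))]
√(gD⁵h_f/L) = √(9.81·0.0933⁵·223/2330) = 0.002576
ε/(3.7D) = 1.85×10^-4; √(3.17ν²L/(gD³h_f)) = 3.17×10^-5
Q = -0.965·0.002576·ln(2.171×10^-4) = 0.02097 m³/s
Check: V = 3.07 m/s, Re = 5.83×10^5, f = 0.01874, h_f = 224 m ≈ 223 m ✓

Q ≈ 0.0210 m³/s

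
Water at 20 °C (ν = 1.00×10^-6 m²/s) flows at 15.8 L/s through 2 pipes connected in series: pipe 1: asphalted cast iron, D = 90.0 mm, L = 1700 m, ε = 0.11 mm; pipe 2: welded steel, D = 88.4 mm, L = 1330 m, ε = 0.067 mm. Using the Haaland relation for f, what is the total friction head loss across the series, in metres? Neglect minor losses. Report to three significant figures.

H ≈ 229 m

Pipe 1: V = 2.484 m/s, Re = 2.24×10^5, ε/D = 0.00122, f = 0.02165, h_1 = f(L/D)V²/2g = 128.6 m
Pipe 2: V = 2.574 m/s, Re = 2.28×10^5, ε/D = 7.58×10^-4, f = 0.01973, h_2 = f(L/D)V²/2g = 100.3 m
Series → Q common, losses add: H = Σh = 228.8 m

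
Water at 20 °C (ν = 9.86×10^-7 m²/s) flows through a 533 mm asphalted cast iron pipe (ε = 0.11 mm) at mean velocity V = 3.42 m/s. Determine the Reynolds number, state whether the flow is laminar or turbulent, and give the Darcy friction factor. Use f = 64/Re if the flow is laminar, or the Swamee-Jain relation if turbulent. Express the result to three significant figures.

Re ≈ 1.85×10^6; turbulent; f ≈ 0.0144

Re = VD/ν = 3.420·0.533/9.86×10^-7 = 1.85×10^6
Re > 4000 → turbulent; ε/D = 2.06×10^-4
Swamee-Jain: f = 0.01443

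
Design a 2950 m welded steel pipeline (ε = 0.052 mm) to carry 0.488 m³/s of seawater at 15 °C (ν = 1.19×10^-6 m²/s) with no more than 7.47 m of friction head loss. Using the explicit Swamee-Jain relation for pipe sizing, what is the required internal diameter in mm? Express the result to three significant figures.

D ≈ 643 mm

Swamee-Jain (Type III): D = 0.66·[ε^1.25·(LQ²/(gh_f))^4.75 + ν·Q^9.4·(L/(gh_f))^5.2]^0.04
LQ²/(gh_f) = 9.587; L/(gh_f) = 40.26
Term 1 = ε^1.25·(…)^4.75 = 0.203; Term 2 = ν·Q^9.4·(…)^5.2 = 0.310
D = 0.66·(0.203 + 0.310)^0.04 = 0.6426 m = 643 mm
Check: V = 1.50 m/s, Re = 8.12×10^5, f = 0.01348, h_f = 7.14 m ≈ 7.47 m ✓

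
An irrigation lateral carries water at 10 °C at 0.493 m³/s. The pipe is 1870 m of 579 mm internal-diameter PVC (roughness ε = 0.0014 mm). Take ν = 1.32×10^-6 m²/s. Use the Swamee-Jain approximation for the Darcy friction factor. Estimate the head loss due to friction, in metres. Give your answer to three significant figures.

V = 4Q/(πD²) = 4·0.493/(π·0.579²) = 1.872 m/s
Re = VD/ν = 1.872·0.579/1.32×10^-6 = 8.21×10^5 → turbulent
ε/D = 0.0014/579 = 2.42×10^-6
Swamee-Jain: f = 0.01206
h_f = f(L/D)V²/(2g) = 0.01206·(1870/0.579)·1.872²/(2·9.81) = 6.957 m

h_f ≈ 6.96 m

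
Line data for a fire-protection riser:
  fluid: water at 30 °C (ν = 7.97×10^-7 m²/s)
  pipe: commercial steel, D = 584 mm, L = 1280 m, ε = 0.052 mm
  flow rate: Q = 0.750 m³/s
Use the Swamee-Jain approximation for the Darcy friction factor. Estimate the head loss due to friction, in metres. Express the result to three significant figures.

V = 4Q/(πD²) = 4·0.750/(π·0.584²) = 2.800 m/s
Re = VD/ν = 2.800·0.584/7.97×10^-7 = 2.05×10^6 → turbulent
ε/D = 0.052/584 = 8.90×10^-5
Swamee-Jain: f = 0.01266
h_f = f(L/D)V²/(2g) = 0.01266·(1280/0.584)·2.800²/(2·9.81) = 11.09 m

h_f ≈ 11.1 m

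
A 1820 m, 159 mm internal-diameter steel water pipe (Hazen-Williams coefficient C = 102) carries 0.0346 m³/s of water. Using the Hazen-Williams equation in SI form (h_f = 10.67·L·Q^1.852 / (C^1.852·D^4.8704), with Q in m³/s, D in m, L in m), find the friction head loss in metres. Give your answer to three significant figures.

h_f = 10.67·1820·0.0346^1.852 / (102^1.852·0.159^4.8704) = 56.52 m

h_f ≈ 56.5 m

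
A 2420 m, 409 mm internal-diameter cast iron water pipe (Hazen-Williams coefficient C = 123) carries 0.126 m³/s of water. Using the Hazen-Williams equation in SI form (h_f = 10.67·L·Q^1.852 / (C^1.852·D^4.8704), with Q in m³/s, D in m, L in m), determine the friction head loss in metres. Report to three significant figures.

h_f = 10.67·2420·0.126^1.852 / (123^1.852·0.409^4.8704) = 5.840 m

h_f ≈ 5.84 m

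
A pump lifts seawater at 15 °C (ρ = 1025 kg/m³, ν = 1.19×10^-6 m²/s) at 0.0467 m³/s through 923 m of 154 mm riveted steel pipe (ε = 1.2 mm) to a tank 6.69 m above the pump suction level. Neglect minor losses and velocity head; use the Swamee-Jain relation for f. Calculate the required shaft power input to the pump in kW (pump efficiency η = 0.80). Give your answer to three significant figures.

P_shaft ≈ 43.6 kW

V = 4Q/(πD²) = 2.507 m/s; Re = 3.24×10^5; ε/D = 0.00779; f = 0.03523
h_f = f(L/D)V²/2g = 67.66 m
Total head H = z + h_f = 6.69 + 67.66 = 74.35 m
P_hyd = ρgQH = 1025·9.81·0.0467·74.35 = 34.91 kW
P_shaft = P_hyd/η = 34.91/0.80 = 43.64 kW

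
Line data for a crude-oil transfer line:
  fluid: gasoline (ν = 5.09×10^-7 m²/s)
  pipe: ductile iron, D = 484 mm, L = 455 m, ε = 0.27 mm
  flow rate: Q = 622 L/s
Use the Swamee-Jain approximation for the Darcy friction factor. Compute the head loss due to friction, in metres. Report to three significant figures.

V = 4Q/(πD²) = 4·0.622/(π·0.484²) = 3.381 m/s
Re = VD/ν = 3.381·0.484/5.09×10^-7 = 3.21×10^6 → turbulent
ε/D = 0.27/484 = 5.58×10^-4
Swamee-Jain: f = 0.01732
h_f = f(L/D)V²/(2g) = 0.01732·(455/0.484)·3.381²/(2·9.81) = 9.485 m

h_f ≈ 9.48 m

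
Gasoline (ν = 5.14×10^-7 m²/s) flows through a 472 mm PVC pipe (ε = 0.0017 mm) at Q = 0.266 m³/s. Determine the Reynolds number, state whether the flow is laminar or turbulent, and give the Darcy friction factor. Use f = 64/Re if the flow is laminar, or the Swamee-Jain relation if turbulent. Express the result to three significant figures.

Re ≈ 1.40×10^6; turbulent; f ≈ 0.0111

V = 4Q/(πD²) = 1.520 m/s
Re = VD/ν = 1.520·0.472/5.14×10^-7 = 1.40×10^6
Re > 4000 → turbulent; ε/D = 3.60×10^-6
Swamee-Jain: f = 0.01109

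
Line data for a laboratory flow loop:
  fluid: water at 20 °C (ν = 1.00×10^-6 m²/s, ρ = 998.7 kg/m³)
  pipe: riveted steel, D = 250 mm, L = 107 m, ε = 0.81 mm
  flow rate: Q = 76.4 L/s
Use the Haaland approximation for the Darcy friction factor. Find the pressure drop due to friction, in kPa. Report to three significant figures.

Δp ≈ 14.0 kPa

V = 4Q/(πD²) = 4·0.0764/(π·0.250²) = 1.556 m/s
Re = VD/ν = 1.556·0.250/1.00×10^-6 = 3.89×10^5 → turbulent
ε/D = 0.81/250 = 0.00324
Haaland: f = 0.02709
h_f = f(L/D)V²/(2g) = 0.02709·(107/0.250)·1.556²/(2·9.81) = 1.432 m
Δp = ρg·h_f = 998.7·9.81·1.432 = 14.03 kPa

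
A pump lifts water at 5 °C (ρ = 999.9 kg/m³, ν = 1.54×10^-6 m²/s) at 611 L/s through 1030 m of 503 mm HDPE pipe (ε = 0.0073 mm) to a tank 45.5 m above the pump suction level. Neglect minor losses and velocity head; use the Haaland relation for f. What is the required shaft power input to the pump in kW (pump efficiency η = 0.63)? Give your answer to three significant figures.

V = 4Q/(πD²) = 3.075 m/s; Re = 1.00×10^6; ε/D = 1.45×10^-5; f = 0.01185
h_f = f(L/D)V²/2g = 11.69 m
Total head H = z + h_f = 45.5 + 11.69 = 57.19 m
P_hyd = ρgQH = 999.9·9.81·0.611·57.19 = 342.8 kW
P_shaft = P_hyd/η = 342.8/0.63 = 544.1 kW

P_shaft ≈ 544 kW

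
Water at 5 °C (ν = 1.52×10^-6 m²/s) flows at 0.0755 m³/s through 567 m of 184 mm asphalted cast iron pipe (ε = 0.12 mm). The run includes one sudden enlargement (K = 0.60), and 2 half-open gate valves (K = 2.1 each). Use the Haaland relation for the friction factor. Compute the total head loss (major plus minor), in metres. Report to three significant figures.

H_L ≈ 25.7 m

V = 4Q/(πD²) = 2.839 m/s; V²/2g = 0.4109 m
Re = 3.44×10^5, ε/D = 6.52×10^-4 → f = 0.01877 (Haaland)
Major: h_f = f(L/D)·V²/2g = 0.01877·3082·0.4109 = 23.77 m
Minor: ΣK = 4.80; h_m = ΣK·V²/2g = 1.972 m
Total H_L = 23.77 + 1.972 = 25.74 m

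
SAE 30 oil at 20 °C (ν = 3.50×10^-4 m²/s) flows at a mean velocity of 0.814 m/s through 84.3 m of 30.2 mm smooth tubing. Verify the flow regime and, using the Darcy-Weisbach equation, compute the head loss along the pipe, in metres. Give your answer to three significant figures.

h_f ≈ 85.9 m

Re = VD/ν = 0.814·0.03020/3.50×10^-4 = 70.2 → laminar (Re < 2300)
f = 64/Re = 0.9112
h_f = f(L/D)V²/(2g) = 0.9112·(84.3/0.03020)·0.814²/(2·9.81) = 85.90 m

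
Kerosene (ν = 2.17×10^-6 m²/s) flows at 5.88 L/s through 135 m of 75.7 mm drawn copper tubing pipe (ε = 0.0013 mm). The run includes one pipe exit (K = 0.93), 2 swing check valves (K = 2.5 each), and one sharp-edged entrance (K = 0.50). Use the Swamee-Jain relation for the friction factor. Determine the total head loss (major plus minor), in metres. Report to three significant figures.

V = 4Q/(πD²) = 1.306 m/s; V²/2g = 0.08699 m
Re = 4.56×10^4, ε/D = 1.72×10^-5 → f = 0.02127 (Swamee-Jain)
Major: h_f = f(L/D)·V²/2g = 0.02127·1783·0.08699 = 3.300 m
Minor: ΣK = 6.43; h_m = ΣK·V²/2g = 0.5594 m
Total H_L = 3.300 + 0.5594 = 3.859 m

H_L ≈ 3.86 m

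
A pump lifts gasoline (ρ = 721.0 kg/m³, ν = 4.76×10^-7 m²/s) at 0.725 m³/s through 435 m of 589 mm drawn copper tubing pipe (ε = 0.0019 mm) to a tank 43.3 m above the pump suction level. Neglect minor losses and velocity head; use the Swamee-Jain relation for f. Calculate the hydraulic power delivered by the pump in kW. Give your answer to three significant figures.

P_hyd ≈ 235 kW

V = 4Q/(πD²) = 2.661 m/s; Re = 3.29×10^6; ε/D = 3.23×10^-6; f = 0.009761
h_f = f(L/D)V²/2g = 2.601 m
Total head H = z + h_f = 43.3 + 2.601 = 45.90 m
P_hyd = ρgQH = 721.0·9.81·0.725·45.90 = 235.4 kW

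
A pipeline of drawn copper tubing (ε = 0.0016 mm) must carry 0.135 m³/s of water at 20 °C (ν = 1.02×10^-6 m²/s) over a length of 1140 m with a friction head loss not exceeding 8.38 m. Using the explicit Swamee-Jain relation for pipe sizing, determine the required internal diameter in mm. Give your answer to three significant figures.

D ≈ 310 mm

Swamee-Jain (Type III): D = 0.66·[ε^1.25·(LQ²/(gh_f))^4.75 + ν·Q^9.4·(L/(gh_f))^5.2]^0.04
LQ²/(gh_f) = 0.2527; L/(gh_f) = 13.87
Term 1 = ε^1.25·(…)^4.75 = 8.28×10^-11; Term 2 = ν·Q^9.4·(…)^5.2 = 5.92×10^-9
D = 0.66·(8.28×10^-11 + 5.92×10^-9)^0.04 = 0.3095 m = 310 mm
Check: V = 1.79 m/s, Re = 5.44×10^5, f = 0.01298, h_f = 7.85 m ≈ 8.38 m ✓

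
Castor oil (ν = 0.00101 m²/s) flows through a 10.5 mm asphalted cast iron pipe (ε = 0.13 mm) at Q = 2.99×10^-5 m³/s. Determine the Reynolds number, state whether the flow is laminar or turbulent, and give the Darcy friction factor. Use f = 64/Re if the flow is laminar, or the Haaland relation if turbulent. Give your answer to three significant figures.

Re ≈ 3.59; laminar; f = 64/Re ≈ 17.8

V = 4Q/(πD²) = 0.3453 m/s
Re = VD/ν = 0.3453·0.0105/0.00101 = 3.59
Re < 2300 → laminar → f = 64/Re = 17.83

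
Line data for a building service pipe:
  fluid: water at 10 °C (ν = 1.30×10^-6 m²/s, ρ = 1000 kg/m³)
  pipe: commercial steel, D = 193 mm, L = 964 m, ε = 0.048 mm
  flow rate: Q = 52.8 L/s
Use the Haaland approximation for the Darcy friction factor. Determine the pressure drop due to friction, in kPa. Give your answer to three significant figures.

Δp ≈ 135 kPa

V = 4Q/(πD²) = 4·0.0528/(π·0.193²) = 1.805 m/s
Re = VD/ν = 1.805·0.193/1.30×10^-6 = 2.68×10^5 → turbulent
ε/D = 0.048/193 = 2.49×10^-4
Haaland: f = 0.01662
h_f = f(L/D)V²/(2g) = 0.01662·(964/0.193)·1.805²/(2·9.81) = 13.79 m
Δp = ρg·h_f = 1000·9.81·13.79 = 135.2 kPa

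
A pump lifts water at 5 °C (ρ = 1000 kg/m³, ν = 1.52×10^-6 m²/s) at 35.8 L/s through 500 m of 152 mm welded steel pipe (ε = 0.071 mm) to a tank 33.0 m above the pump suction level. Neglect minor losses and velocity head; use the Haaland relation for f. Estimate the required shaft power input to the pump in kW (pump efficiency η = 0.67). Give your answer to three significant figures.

V = 4Q/(πD²) = 1.973 m/s; Re = 1.97×10^5; ε/D = 4.67×10^-4; f = 0.01849
h_f = f(L/D)V²/2g = 12.06 m
Total head H = z + h_f = 33.0 + 12.06 = 45.06 m
P_hyd = ρgQH = 1000·9.81·0.0358·45.06 = 15.83 kW
P_shaft = P_hyd/η = 15.83/0.67 = 23.62 kW

P_shaft ≈ 23.6 kW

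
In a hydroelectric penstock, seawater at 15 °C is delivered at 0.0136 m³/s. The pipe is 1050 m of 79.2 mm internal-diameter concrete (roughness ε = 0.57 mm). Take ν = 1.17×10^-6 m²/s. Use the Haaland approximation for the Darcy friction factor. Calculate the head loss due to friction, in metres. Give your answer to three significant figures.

h_f ≈ 177 m

V = 4Q/(πD²) = 4·0.0136/(π·0.0792²) = 2.761 m/s
Re = VD/ν = 2.761·0.0792/1.17×10^-6 = 1.87×10^5 → turbulent
ε/D = 0.57/79.2 = 0.00720
Haaland: f = 0.03445
h_f = f(L/D)V²/(2g) = 0.03445·(1050/0.0792)·2.761²/(2·9.81) = 177.4 m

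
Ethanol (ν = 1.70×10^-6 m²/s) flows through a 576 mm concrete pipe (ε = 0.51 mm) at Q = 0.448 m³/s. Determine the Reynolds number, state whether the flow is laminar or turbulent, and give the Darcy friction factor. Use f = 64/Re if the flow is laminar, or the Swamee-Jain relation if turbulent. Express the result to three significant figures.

Re ≈ 5.83×10^5; turbulent; f ≈ 0.0197

V = 4Q/(πD²) = 1.719 m/s
Re = VD/ν = 1.719·0.576/1.70×10^-6 = 5.83×10^5
Re > 4000 → turbulent; ε/D = 8.85×10^-4
Swamee-Jain: f = 0.01974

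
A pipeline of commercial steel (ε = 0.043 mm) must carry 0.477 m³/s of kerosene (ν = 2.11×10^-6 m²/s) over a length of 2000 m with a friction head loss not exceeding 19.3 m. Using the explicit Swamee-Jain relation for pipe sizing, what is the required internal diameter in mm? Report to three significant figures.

D ≈ 492 mm

Swamee-Jain (Type III): D = 0.66·[ε^1.25·(LQ²/(gh_f))^4.75 + ν·Q^9.4·(L/(gh_f))^5.2]^0.04
LQ²/(gh_f) = 2.403; L/(gh_f) = 10.56
Term 1 = ε^1.25·(…)^4.75 = 2.24×10^-4; Term 2 = ν·Q^9.4·(…)^5.2 = 4.23×10^-4
D = 0.66·(2.24×10^-4 + 4.23×10^-4)^0.04 = 0.4920 m = 492 mm
Check: V = 2.51 m/s, Re = 5.85×10^5, f = 0.01406, h_f = 18.3 m ≈ 19.3 m ✓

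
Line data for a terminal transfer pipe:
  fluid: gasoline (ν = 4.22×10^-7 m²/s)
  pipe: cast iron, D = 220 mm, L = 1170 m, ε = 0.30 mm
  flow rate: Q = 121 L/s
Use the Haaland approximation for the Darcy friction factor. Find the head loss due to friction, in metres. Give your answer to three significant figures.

h_f ≈ 58.7 m

V = 4Q/(πD²) = 4·0.121/(π·0.220²) = 3.183 m/s
Re = VD/ν = 3.183·0.220/4.22×10^-7 = 1.66×10^6 → turbulent
ε/D = 0.30/220 = 0.00136
Haaland: f = 0.02138
h_f = f(L/D)V²/(2g) = 0.02138·(1170/0.220)·3.183²/(2·9.81) = 58.71 m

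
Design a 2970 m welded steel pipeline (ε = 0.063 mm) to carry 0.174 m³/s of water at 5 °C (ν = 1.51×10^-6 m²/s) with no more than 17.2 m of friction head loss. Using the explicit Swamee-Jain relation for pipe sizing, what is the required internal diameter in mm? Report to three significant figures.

Swamee-Jain (Type III): D = 0.66·[ε^1.25·(LQ²/(gh_f))^4.75 + ν·Q^9.4·(L/(gh_f))^5.2]^0.04
LQ²/(gh_f) = 0.5329; L/(gh_f) = 17.60
Term 1 = ε^1.25·(…)^4.75 = 2.82×10^-7; Term 2 = ν·Q^9.4·(…)^5.2 = 3.29×10^-7
D = 0.66·(2.82×10^-7 + 3.29×10^-7)^0.04 = 0.3724 m = 372 mm
Check: V = 1.60 m/s, Re = 3.94×10^5, f = 0.01558, h_f = 16.2 m ≈ 17.2 m ✓

D ≈ 372 mm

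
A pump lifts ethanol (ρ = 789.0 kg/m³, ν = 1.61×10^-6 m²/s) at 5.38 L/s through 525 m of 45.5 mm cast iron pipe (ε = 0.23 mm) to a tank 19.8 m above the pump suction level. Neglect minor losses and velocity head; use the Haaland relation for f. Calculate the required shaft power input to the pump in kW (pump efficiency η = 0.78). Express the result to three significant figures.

P_shaft ≈ 11.9 kW

V = 4Q/(πD²) = 3.309 m/s; Re = 9.35×10^4; ε/D = 0.00505; f = 0.03143
h_f = f(L/D)V²/2g = 202.4 m
Total head H = z + h_f = 19.8 + 202.4 = 222.2 m
P_hyd = ρgQH = 789.0·9.81·0.00538·222.2 = 9.252 kW
P_shaft = P_hyd/η = 9.252/0.78 = 11.86 kW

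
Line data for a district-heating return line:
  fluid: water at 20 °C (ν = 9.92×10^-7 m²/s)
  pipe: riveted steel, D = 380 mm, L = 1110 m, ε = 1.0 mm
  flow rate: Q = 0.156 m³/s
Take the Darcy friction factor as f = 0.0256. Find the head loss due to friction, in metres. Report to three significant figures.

h_f ≈ 7.21 m

V = 4Q/(πD²) = 4·0.156/(π·0.380²) = 1.376 m/s
h_f = f(L/D)V²/(2g) = 0.02560·(1110/0.380)·1.376²/(2·9.81) = 7.211 m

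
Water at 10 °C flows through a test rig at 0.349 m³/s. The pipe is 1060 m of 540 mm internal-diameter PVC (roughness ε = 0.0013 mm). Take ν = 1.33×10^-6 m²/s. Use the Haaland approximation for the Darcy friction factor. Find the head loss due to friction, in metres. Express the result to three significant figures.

h_f ≈ 2.93 m

V = 4Q/(πD²) = 4·0.349/(π·0.540²) = 1.524 m/s
Re = VD/ν = 1.524·0.540/1.33×10^-6 = 6.19×10^5 → turbulent
ε/D = 0.0013/540 = 2.41×10^-6
Haaland: f = 0.01261
h_f = f(L/D)V²/(2g) = 0.01261·(1060/0.540)·1.524²/(2·9.81) = 2.930 m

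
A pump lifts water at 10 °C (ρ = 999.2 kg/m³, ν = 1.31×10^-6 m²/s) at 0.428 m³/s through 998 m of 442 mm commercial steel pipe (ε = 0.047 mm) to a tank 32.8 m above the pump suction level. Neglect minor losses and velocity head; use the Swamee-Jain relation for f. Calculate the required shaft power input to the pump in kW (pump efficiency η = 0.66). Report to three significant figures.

P_shaft ≈ 286 kW

V = 4Q/(πD²) = 2.789 m/s; Re = 9.41×10^5; ε/D = 1.06×10^-4; f = 0.01367
h_f = f(L/D)V²/2g = 12.24 m
Total head H = z + h_f = 32.8 + 12.24 = 45.04 m
P_hyd = ρgQH = 999.2·9.81·0.428·45.04 = 189.0 kW
P_shaft = P_hyd/η = 189.0/0.66 = 286.3 kW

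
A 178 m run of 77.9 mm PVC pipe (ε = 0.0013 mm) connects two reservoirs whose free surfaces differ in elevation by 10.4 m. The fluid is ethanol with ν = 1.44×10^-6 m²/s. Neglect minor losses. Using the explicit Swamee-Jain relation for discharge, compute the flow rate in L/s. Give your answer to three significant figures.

Swamee-Jain (Type II): Q = -0.965·√(gD⁵h_f/L)·ln[ε/(3.7D) + √(3.17ν²L/(gD³h_f))]
√(gD⁵h_f/L) = √(9.81·0.0779⁵·10.4/178) = 0.001282
ε/(3.7D) = 4.51×10^-6; √(3.17ν²L/(gD³h_f)) = 1.56×10^-4
Q = -0.965·0.001282·ln(1.603×10^-4) = 0.01081 m³/s
Check: V = 2.27 m/s, Re = 1.23×10^5, f = 0.01724, h_f = 10.3 m ≈ 10.4 m ✓

Q ≈ 10.8 L/s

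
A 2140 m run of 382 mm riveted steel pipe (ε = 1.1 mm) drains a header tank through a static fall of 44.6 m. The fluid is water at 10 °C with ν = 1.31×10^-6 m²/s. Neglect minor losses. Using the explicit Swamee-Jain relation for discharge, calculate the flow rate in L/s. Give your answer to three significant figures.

Swamee-Jain (Type II): Q = -0.965·√(gD⁵h_f/L)·ln[ε/(3.7D) + √(3.17ν²L/(gD³h_f))]
√(gD⁵h_f/L) = √(9.81·0.382⁵·44.6/2140) = 0.04078
ε/(3.7D) = 7.78×10^-4; √(3.17ν²L/(gD³h_f)) = 2.18×10^-5
Q = -0.965·0.04078·ln(8.001×10^-4) = 0.2806 m³/s
Check: V = 2.45 m/s, Re = 7.14×10^5, f = 0.02615, h_f = 44.8 m ≈ 44.6 m ✓

Q ≈ 281 L/s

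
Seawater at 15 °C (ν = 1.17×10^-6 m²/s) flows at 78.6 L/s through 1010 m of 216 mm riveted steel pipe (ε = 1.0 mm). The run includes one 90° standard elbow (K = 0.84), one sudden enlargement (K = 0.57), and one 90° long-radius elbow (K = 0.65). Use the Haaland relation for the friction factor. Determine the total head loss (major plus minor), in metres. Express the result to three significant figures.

H_L ≈ 33.3 m

V = 4Q/(πD²) = 2.145 m/s; V²/2g = 0.2345 m
Re = 3.96×10^5, ε/D = 0.00463 → f = 0.02996 (Haaland)
Major: h_f = f(L/D)·V²/2g = 0.02996·4676·0.2345 = 32.85 m
Minor: ΣK = 2.06; h_m = ΣK·V²/2g = 0.4831 m
Total H_L = 32.85 + 0.4831 = 33.34 m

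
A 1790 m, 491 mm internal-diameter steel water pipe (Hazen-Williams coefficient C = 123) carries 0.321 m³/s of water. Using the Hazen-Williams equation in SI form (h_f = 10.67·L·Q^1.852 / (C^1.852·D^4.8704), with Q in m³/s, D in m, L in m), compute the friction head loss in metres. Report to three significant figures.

h_f = 10.67·1790·0.321^1.852 / (123^1.852·0.491^4.8704) = 10.03 m

h_f ≈ 10.0 m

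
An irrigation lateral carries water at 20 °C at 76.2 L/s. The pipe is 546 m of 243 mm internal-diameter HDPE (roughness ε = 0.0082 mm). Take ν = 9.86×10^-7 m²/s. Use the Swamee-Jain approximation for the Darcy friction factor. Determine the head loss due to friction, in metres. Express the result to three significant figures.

V = 4Q/(πD²) = 4·0.0762/(π·0.243²) = 1.643 m/s
Re = VD/ν = 1.643·0.243/9.86×10^-7 = 4.05×10^5 → turbulent
ε/D = 0.0082/243 = 3.37×10^-5
Swamee-Jain: f = 0.01406
h_f = f(L/D)V²/(2g) = 0.01406·(546/0.243)·1.643²/(2·9.81) = 4.346 m

h_f ≈ 4.35 m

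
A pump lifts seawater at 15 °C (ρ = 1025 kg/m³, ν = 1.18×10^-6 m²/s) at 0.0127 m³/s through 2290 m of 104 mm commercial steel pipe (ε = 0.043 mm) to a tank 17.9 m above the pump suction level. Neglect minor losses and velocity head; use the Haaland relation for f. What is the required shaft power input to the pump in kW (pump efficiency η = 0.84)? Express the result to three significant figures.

P_shaft ≈ 9.97 kW

V = 4Q/(πD²) = 1.495 m/s; Re = 1.32×10^5; ε/D = 4.13×10^-4; f = 0.01901
h_f = f(L/D)V²/2g = 47.68 m
Total head H = z + h_f = 17.9 + 47.68 = 65.58 m
P_hyd = ρgQH = 1025·9.81·0.0127·65.58 = 8.375 kW
P_shaft = P_hyd/η = 8.375/0.84 = 9.970 kW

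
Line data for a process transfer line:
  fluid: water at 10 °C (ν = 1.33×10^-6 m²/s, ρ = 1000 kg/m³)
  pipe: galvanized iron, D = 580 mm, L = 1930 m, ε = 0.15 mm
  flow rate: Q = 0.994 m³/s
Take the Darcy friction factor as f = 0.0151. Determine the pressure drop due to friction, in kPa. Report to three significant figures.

Δp ≈ 356 kPa

V = 4Q/(πD²) = 4·0.994/(π·0.580²) = 3.762 m/s
h_f = f(L/D)V²/(2g) = 0.01510·(1930/0.580)·3.762²/(2·9.81) = 36.25 m
Δp = ρg·h_f = 1000·9.81·36.25 = 355.6 kPa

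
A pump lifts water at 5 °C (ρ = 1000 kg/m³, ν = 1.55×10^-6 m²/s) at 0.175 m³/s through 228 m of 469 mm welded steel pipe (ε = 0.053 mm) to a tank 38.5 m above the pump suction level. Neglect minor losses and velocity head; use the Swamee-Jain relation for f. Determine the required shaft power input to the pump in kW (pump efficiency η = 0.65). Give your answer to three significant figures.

P_shaft ≈ 103 kW

V = 4Q/(πD²) = 1.013 m/s; Re = 3.07×10^5; ε/D = 1.13×10^-4; f = 0.01551
h_f = f(L/D)V²/2g = 0.3945 m
Total head H = z + h_f = 38.5 + 0.3945 = 38.89 m
P_hyd = ρgQH = 1000·9.81·0.175·38.89 = 66.77 kW
P_shaft = P_hyd/η = 66.77/0.65 = 102.7 kW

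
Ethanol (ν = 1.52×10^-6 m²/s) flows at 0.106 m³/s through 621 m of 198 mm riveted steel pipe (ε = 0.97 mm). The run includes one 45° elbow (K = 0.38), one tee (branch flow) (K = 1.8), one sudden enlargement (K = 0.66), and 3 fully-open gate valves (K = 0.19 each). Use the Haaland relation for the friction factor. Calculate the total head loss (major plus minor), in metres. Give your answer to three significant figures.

V = 4Q/(πD²) = 3.443 m/s; V²/2g = 0.6040 m
Re = 4.48×10^5, ε/D = 0.00490 → f = 0.03044 (Haaland)
Major: h_f = f(L/D)·V²/2g = 0.03044·3136·0.6040 = 57.67 m
Minor: ΣK = 3.41; h_m = ΣK·V²/2g = 2.060 m
Total H_L = 57.67 + 2.060 = 59.72 m

H_L ≈ 59.7 m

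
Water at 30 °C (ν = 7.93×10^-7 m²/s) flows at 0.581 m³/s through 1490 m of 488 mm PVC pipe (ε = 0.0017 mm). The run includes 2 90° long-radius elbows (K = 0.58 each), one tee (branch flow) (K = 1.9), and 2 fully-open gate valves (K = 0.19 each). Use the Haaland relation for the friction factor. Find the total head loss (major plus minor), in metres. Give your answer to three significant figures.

V = 4Q/(πD²) = 3.106 m/s; V²/2g = 0.4918 m
Re = 1.91×10^6, ε/D = 3.48×10^-6 → f = 0.01051 (Haaland)
Major: h_f = f(L/D)·V²/2g = 0.01051·3053·0.4918 = 15.78 m
Minor: ΣK = 3.44; h_m = ΣK·V²/2g = 1.692 m
Total H_L = 15.78 + 1.692 = 17.48 m

H_L ≈ 17.5 m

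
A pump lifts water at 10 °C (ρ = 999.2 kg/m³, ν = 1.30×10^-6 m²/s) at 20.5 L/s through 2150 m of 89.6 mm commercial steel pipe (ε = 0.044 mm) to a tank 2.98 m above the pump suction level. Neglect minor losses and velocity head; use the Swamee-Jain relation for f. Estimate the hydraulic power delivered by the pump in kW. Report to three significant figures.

V = 4Q/(πD²) = 3.251 m/s; Re = 2.24×10^5; ε/D = 4.91×10^-4; f = 0.01870
h_f = f(L/D)V²/2g = 241.7 m
Total head H = z + h_f = 2.98 + 241.7 = 244.7 m
P_hyd = ρgQH = 999.2·9.81·0.0205·244.7 = 49.17 kW

P_hyd ≈ 49.2 kW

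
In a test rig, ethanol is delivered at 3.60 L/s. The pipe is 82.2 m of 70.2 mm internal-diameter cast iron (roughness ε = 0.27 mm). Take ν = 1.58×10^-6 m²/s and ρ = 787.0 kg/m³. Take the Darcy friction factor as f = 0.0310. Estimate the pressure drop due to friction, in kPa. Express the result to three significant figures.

V = 4Q/(πD²) = 4·0.00360/(π·0.0702²) = 0.9301 m/s
h_f = f(L/D)V²/(2g) = 0.03100·(82.2/0.0702)·0.9301²/(2·9.81) = 1.601 m
Δp = ρg·h_f = 787.0·9.81·1.601 = 12.36 kPa

Δp ≈ 12.4 kPa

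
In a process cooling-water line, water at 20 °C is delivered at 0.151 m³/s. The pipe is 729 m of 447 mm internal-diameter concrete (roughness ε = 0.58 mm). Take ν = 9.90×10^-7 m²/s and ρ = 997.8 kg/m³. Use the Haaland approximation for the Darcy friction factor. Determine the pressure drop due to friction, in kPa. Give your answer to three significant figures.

V = 4Q/(πD²) = 4·0.151/(π·0.447²) = 0.9622 m/s
Re = VD/ν = 0.9622·0.447/9.90×10^-7 = 4.34×10^5 → turbulent
ε/D = 0.58/447 = 0.00130
Haaland: f = 0.02148
h_f = f(L/D)V²/(2g) = 0.02148·(729/0.447)·0.9622²/(2·9.81) = 1.653 m
Δp = ρg·h_f = 997.8·9.81·1.653 = 16.18 kPa

Δp ≈ 16.2 kPa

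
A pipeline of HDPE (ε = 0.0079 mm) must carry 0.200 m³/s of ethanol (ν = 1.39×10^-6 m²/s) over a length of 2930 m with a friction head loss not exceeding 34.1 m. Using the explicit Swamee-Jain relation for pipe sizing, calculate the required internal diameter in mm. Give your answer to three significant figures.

Swamee-Jain (Type III): D = 0.66·[ε^1.25·(LQ²/(gh_f))^4.75 + ν·Q^9.4·(L/(gh_f))^5.2]^0.04
LQ²/(gh_f) = 0.3504; L/(gh_f) = 8.759
Term 1 = ε^1.25·(…)^4.75 = 2.87×10^-9; Term 2 = ν·Q^9.4·(…)^5.2 = 2.97×10^-8
D = 0.66·(2.87×10^-9 + 2.97×10^-8)^0.04 = 0.3312 m = 331 mm
Check: V = 2.32 m/s, Re = 5.53×10^5, f = 0.01325, h_f = 32.2 m ≈ 34.1 m ✓

D ≈ 331 mm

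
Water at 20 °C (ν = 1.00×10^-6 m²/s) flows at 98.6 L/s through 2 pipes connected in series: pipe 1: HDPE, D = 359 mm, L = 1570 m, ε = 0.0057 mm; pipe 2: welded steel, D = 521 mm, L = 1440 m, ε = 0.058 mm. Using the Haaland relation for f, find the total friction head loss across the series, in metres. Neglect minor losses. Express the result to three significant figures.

Pipe 1: V = 0.9741 m/s, Re = 3.50×10^5, ε/D = 1.59×10^-5, f = 0.01408, h_1 = f(L/D)V²/2g = 2.979 m
Pipe 2: V = 0.4625 m/s, Re = 2.41×10^5, ε/D = 1.11×10^-4, f = 0.01581, h_2 = f(L/D)V²/2g = 0.4765 m
Series → Q common, losses add: H = Σh = 3.455 m

H ≈ 3.46 m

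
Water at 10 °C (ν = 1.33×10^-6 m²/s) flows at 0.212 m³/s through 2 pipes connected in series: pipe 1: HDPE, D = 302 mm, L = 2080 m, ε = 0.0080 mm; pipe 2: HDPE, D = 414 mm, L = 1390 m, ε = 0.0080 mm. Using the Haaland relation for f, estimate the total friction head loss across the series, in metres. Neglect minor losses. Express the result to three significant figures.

H ≈ 45.0 m

Pipe 1: V = 2.960 m/s, Re = 6.72×10^5, ε/D = 2.65×10^-5, f = 0.01279, h_1 = f(L/D)V²/2g = 39.31 m
Pipe 2: V = 1.575 m/s, Re = 4.90×10^5, ε/D = 1.93×10^-5, f = 0.01333, h_2 = f(L/D)V²/2g = 5.659 m
Series → Q common, losses add: H = Σh = 44.97 m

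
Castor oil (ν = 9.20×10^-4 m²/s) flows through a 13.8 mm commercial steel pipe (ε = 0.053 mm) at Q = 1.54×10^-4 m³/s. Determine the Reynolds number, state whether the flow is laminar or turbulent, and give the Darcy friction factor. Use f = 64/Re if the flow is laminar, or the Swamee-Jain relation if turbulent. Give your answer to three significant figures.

V = 4Q/(πD²) = 1.030 m/s
Re = VD/ν = 1.030·0.0138/9.20×10^-4 = 15.4
Re < 2300 → laminar → f = 64/Re = 4.144

Re ≈ 15.4; laminar; f = 64/Re ≈ 4.14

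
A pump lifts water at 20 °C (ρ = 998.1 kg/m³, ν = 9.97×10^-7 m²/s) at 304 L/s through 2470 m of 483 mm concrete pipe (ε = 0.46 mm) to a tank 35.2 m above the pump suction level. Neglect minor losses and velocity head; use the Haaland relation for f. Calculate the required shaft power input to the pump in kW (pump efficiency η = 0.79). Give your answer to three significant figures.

P_shaft ≈ 186 kW

V = 4Q/(πD²) = 1.659 m/s; Re = 8.04×10^5; ε/D = 9.52×10^-4; f = 0.01978
h_f = f(L/D)V²/2g = 14.20 m
Total head H = z + h_f = 35.2 + 14.20 = 49.40 m
P_hyd = ρgQH = 998.1·9.81·0.304·49.40 = 147.0 kW
P_shaft = P_hyd/η = 147.0/0.79 = 186.1 kW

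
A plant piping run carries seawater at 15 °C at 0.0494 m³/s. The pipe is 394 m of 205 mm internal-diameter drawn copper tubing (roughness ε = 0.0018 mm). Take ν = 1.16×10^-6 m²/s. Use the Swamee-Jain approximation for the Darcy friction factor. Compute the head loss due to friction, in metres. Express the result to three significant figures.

V = 4Q/(πD²) = 4·0.0494/(π·0.205²) = 1.497 m/s
Re = VD/ν = 1.497·0.205/1.16×10^-6 = 2.64×10^5 → turbulent
ε/D = 0.0018/205 = 8.78×10^-6
Swamee-Jain: f = 0.01482
h_f = f(L/D)V²/(2g) = 0.01482·(394/0.205)·1.497²/(2·9.81) = 3.251 m

h_f ≈ 3.25 m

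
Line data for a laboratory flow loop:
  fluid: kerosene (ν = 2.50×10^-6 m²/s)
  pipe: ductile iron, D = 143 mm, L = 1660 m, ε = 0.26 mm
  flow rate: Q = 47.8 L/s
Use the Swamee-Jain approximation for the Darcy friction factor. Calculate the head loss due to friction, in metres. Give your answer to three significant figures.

h_f ≈ 126 m

V = 4Q/(πD²) = 4·0.0478/(π·0.143²) = 2.976 m/s
Re = VD/ν = 2.976·0.143/2.50×10^-6 = 1.70×10^5 → turbulent
ε/D = 0.26/143 = 0.00182
Swamee-Jain: f = 0.02413
h_f = f(L/D)V²/(2g) = 0.02413·(1660/0.143)·2.976²/(2·9.81) = 126.4 m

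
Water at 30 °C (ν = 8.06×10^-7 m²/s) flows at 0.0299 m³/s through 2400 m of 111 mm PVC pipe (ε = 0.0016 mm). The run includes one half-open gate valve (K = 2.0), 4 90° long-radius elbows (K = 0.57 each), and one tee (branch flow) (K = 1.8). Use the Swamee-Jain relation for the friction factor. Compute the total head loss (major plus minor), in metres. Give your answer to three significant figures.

V = 4Q/(πD²) = 3.090 m/s; V²/2g = 0.4866 m
Re = 4.26×10^5, ε/D = 1.44×10^-5 → f = 0.01369 (Swamee-Jain)
Major: h_f = f(L/D)·V²/2g = 0.01369·21622·0.4866 = 144.0 m
Minor: ΣK = 6.08; h_m = ΣK·V²/2g = 2.959 m
Total H_L = 144.0 + 2.959 = 146.9 m

H_L ≈ 147 m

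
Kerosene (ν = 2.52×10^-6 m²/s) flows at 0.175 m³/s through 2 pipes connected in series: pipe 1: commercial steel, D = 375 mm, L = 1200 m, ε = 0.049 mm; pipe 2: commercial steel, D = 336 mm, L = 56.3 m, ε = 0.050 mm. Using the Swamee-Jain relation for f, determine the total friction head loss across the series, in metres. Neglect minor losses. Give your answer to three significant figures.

Pipe 1: V = 1.584 m/s, Re = 2.36×10^5, ε/D = 1.31×10^-4, f = 0.01624, h_1 = f(L/D)V²/2g = 6.649 m
Pipe 2: V = 1.974 m/s, Re = 2.63×10^5, ε/D = 1.49×10^-4, f = 0.01615, h_2 = f(L/D)V²/2g = 0.5372 m
Series → Q common, losses add: H = Σh = 7.186 m

H ≈ 7.19 m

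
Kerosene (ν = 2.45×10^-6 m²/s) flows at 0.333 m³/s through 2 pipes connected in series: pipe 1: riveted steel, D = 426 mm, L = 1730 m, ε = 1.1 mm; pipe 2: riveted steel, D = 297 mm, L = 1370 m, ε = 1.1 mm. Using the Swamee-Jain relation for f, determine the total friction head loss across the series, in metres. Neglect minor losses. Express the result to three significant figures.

H ≈ 181 m

Pipe 1: V = 2.336 m/s, Re = 4.06×10^5, ε/D = 0.00258, f = 0.02559, h_1 = f(L/D)V²/2g = 28.92 m
Pipe 2: V = 4.807 m/s, Re = 5.83×10^5, ε/D = 0.00370, f = 0.02808, h_2 = f(L/D)V²/2g = 152.5 m
Series → Q common, losses add: H = Σh = 181.5 m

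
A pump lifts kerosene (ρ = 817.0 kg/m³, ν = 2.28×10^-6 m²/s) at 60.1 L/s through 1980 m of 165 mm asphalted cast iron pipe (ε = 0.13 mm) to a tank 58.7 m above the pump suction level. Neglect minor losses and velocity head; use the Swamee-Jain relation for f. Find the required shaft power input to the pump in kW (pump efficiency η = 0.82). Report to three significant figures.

V = 4Q/(πD²) = 2.811 m/s; Re = 2.03×10^5; ε/D = 7.88×10^-4; f = 0.02029
h_f = f(L/D)V²/2g = 98.03 m
Total head H = z + h_f = 58.7 + 98.03 = 156.7 m
P_hyd = ρgQH = 817.0·9.81·0.0601·156.7 = 75.49 kW
P_shaft = P_hyd/η = 75.49/0.82 = 92.06 kW

P_shaft ≈ 92.1 kW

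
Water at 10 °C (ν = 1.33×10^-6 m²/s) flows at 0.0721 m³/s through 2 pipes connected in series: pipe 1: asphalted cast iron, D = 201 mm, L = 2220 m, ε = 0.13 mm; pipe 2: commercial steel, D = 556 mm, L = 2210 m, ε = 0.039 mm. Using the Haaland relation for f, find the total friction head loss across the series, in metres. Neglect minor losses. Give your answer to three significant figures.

H ≈ 54.8 m

Pipe 1: V = 2.272 m/s, Re = 3.43×10^5, ε/D = 6.47×10^-4, f = 0.01875, h_1 = f(L/D)V²/2g = 54.49 m
Pipe 2: V = 0.2970 m/s, Re = 1.24×10^5, ε/D = 7.01×10^-5, f = 0.01739, h_2 = f(L/D)V²/2g = 0.3107 m
Series → Q common, losses add: H = Σh = 54.80 m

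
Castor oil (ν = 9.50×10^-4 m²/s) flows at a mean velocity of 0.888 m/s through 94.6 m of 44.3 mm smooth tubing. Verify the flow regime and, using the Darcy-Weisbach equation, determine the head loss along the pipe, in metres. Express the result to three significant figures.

h_f ≈ 133 m

Re = VD/ν = 0.888·0.04430/9.50×10^-4 = 41.4 → laminar (Re < 2300)
f = 64/Re = 1.546
h_f = f(L/D)V²/(2g) = 1.546·(94.6/0.04430)·0.888²/(2·9.81) = 132.6 m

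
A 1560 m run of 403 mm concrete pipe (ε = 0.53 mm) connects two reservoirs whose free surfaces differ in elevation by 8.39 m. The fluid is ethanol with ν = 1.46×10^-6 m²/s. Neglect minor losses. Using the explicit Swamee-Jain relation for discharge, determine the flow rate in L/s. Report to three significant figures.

Q ≈ 179 L/s

Swamee-Jain (Type II): Q = -0.965·√(gD⁵h_f/L)·ln[ε/(3.7D) + √(3.17ν²L/(gD³h_f))]
√(gD⁵h_f/L) = √(9.81·0.403⁵·8.39/1560) = 0.02368
ε/(3.7D) = 3.55×10^-4; √(3.17ν²L/(gD³h_f)) = 4.42×10^-5
Q = -0.965·0.02368·ln(3.997×10^-4) = 0.1788 m³/s
Check: V = 1.40 m/s, Re = 3.87×10^5, f = 0.02178, h_f = 8.44 m ≈ 8.39 m ✓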